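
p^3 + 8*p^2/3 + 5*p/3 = p*(p + 1)*(p + 5/3)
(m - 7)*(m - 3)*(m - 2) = m^3 - 12*m^2 + 41*m - 42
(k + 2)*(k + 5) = k^2 + 7*k + 10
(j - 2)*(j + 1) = j^2 - j - 2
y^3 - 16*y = y*(y - 4)*(y + 4)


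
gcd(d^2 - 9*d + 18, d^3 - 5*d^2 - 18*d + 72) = d^2 - 9*d + 18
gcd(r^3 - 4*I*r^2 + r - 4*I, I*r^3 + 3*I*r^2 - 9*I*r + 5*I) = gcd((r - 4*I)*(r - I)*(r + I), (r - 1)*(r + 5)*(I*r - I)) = 1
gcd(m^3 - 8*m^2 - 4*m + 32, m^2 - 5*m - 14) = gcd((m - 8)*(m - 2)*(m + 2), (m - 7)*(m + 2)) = m + 2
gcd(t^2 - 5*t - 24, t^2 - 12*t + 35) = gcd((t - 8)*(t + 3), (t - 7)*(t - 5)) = 1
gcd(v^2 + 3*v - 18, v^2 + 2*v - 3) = 1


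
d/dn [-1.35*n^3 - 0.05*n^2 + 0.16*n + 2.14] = -4.05*n^2 - 0.1*n + 0.16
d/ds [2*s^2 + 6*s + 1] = 4*s + 6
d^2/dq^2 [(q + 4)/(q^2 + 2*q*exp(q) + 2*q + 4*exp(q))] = 2*(4*(q + 4)*(q*exp(q) + q + 3*exp(q) + 1)^2 - (q^2 + 2*q*exp(q) + 2*q + 4*exp(q))*(2*q*exp(q) + 2*q + (q + 4)*(q*exp(q) + 4*exp(q) + 1) + 6*exp(q) + 2))/(q^2 + 2*q*exp(q) + 2*q + 4*exp(q))^3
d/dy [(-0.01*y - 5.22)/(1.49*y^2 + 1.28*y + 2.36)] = (0.0149*y^2 + 15.5556*y + 6.658)/(2.2201*y^4 + 3.8144*y^3 + 8.6712*y^2 + 6.0416*y + 5.5696)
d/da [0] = 0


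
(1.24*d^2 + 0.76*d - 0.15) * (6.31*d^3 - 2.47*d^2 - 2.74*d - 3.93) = 7.8244*d^5 + 1.7328*d^4 - 6.2213*d^3 - 6.5851*d^2 - 2.5758*d + 0.5895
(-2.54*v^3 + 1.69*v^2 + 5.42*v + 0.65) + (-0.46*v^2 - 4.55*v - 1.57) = -2.54*v^3 + 1.23*v^2 + 0.87*v - 0.92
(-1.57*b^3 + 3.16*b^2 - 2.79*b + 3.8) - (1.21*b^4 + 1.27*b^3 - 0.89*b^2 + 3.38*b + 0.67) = -1.21*b^4 - 2.84*b^3 + 4.05*b^2 - 6.17*b + 3.13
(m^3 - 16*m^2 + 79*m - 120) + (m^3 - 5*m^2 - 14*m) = 2*m^3 - 21*m^2 + 65*m - 120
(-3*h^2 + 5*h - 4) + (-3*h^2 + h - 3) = -6*h^2 + 6*h - 7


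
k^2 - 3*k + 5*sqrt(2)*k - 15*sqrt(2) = (k - 3)*(k + 5*sqrt(2))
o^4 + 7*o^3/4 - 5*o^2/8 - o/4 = o*(o - 1/2)*(o + 1/4)*(o + 2)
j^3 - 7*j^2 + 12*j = j*(j - 4)*(j - 3)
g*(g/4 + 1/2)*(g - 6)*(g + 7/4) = g^4/4 - 9*g^3/16 - 19*g^2/4 - 21*g/4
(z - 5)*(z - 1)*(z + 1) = z^3 - 5*z^2 - z + 5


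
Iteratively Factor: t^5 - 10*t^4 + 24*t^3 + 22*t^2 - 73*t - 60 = (t + 1)*(t^4 - 11*t^3 + 35*t^2 - 13*t - 60) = (t - 5)*(t + 1)*(t^3 - 6*t^2 + 5*t + 12) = (t - 5)*(t + 1)^2*(t^2 - 7*t + 12) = (t - 5)*(t - 4)*(t + 1)^2*(t - 3)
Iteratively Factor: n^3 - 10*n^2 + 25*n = (n - 5)*(n^2 - 5*n) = n*(n - 5)*(n - 5)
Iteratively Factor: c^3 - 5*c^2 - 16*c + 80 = (c - 5)*(c^2 - 16) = (c - 5)*(c + 4)*(c - 4)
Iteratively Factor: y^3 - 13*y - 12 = (y + 1)*(y^2 - y - 12) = (y - 4)*(y + 1)*(y + 3)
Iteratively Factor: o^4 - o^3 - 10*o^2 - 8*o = (o - 4)*(o^3 + 3*o^2 + 2*o) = o*(o - 4)*(o^2 + 3*o + 2) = o*(o - 4)*(o + 2)*(o + 1)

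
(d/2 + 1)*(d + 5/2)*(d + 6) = d^3/2 + 21*d^2/4 + 16*d + 15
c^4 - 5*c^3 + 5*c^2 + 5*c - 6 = (c - 3)*(c - 2)*(c - 1)*(c + 1)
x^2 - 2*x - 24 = (x - 6)*(x + 4)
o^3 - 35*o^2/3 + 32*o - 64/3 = (o - 8)*(o - 8/3)*(o - 1)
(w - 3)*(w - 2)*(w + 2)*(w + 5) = w^4 + 2*w^3 - 19*w^2 - 8*w + 60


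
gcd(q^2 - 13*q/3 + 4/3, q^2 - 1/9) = q - 1/3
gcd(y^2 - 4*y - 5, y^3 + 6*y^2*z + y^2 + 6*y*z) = y + 1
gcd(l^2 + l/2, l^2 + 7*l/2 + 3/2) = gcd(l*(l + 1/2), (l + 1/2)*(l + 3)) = l + 1/2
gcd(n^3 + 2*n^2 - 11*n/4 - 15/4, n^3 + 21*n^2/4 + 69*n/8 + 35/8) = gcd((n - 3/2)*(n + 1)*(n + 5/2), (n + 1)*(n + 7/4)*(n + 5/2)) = n^2 + 7*n/2 + 5/2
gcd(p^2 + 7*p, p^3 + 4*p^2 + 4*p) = p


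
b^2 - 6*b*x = b*(b - 6*x)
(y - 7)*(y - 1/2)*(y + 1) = y^3 - 13*y^2/2 - 4*y + 7/2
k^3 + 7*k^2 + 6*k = k*(k + 1)*(k + 6)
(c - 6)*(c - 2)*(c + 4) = c^3 - 4*c^2 - 20*c + 48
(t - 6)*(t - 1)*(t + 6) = t^3 - t^2 - 36*t + 36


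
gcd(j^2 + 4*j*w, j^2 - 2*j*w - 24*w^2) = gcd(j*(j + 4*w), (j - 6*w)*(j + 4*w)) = j + 4*w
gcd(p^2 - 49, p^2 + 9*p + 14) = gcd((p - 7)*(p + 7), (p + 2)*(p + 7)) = p + 7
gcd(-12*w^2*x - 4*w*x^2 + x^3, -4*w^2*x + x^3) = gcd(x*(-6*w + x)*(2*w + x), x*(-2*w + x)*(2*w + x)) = 2*w*x + x^2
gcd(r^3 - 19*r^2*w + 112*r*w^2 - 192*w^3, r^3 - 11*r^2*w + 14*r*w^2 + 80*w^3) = r - 8*w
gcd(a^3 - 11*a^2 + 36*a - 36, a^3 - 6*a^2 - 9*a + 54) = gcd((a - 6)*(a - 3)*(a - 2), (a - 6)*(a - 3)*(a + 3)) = a^2 - 9*a + 18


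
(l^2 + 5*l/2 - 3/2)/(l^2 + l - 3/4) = 2*(l + 3)/(2*l + 3)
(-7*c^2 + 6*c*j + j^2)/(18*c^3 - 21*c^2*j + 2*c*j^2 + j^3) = (-7*c - j)/(18*c^2 - 3*c*j - j^2)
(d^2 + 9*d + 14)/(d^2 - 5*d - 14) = (d + 7)/(d - 7)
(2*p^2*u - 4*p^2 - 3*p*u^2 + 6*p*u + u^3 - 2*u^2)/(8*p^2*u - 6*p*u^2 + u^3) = (p*u - 2*p - u^2 + 2*u)/(u*(4*p - u))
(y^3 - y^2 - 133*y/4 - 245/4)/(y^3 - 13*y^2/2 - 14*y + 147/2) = (y + 5/2)/(y - 3)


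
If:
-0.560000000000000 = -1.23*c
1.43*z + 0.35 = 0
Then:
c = 0.46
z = -0.24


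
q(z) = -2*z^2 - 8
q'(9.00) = -36.00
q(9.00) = -170.00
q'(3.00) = -12.00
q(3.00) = -26.00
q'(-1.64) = 6.56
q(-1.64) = -13.38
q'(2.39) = -9.56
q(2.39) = -19.42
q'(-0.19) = 0.76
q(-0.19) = -8.07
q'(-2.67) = 10.68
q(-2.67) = -22.26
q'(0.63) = -2.52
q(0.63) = -8.79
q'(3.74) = -14.96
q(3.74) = -35.98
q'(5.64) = -22.56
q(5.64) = -71.62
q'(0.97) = -3.88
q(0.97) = -9.88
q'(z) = -4*z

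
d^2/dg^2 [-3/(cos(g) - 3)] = 3*(cos(g)^2 + 3*cos(g) - 2)/(cos(g) - 3)^3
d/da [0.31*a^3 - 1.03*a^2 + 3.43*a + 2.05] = 0.93*a^2 - 2.06*a + 3.43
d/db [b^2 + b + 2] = 2*b + 1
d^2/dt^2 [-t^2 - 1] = -2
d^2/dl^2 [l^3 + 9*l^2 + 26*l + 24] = 6*l + 18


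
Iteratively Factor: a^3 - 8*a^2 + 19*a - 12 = (a - 3)*(a^2 - 5*a + 4) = (a - 3)*(a - 1)*(a - 4)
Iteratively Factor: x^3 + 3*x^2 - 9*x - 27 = (x - 3)*(x^2 + 6*x + 9) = (x - 3)*(x + 3)*(x + 3)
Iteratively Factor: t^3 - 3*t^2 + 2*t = (t - 2)*(t^2 - t) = (t - 2)*(t - 1)*(t)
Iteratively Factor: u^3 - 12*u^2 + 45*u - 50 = (u - 2)*(u^2 - 10*u + 25) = (u - 5)*(u - 2)*(u - 5)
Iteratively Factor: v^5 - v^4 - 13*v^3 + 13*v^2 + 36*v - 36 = (v - 2)*(v^4 + v^3 - 11*v^2 - 9*v + 18) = (v - 2)*(v + 3)*(v^3 - 2*v^2 - 5*v + 6) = (v - 3)*(v - 2)*(v + 3)*(v^2 + v - 2) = (v - 3)*(v - 2)*(v + 2)*(v + 3)*(v - 1)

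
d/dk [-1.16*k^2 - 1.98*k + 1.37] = -2.32*k - 1.98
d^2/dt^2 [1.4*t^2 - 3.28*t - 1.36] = 2.80000000000000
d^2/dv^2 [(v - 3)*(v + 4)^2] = 6*v + 10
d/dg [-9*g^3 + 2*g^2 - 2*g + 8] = -27*g^2 + 4*g - 2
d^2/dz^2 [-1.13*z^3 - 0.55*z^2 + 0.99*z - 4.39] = -6.78*z - 1.1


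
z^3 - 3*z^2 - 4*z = z*(z - 4)*(z + 1)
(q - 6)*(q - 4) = q^2 - 10*q + 24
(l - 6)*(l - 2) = l^2 - 8*l + 12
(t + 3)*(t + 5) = t^2 + 8*t + 15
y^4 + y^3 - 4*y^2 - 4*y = y*(y - 2)*(y + 1)*(y + 2)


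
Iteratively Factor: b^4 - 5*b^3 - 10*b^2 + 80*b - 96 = (b - 4)*(b^3 - b^2 - 14*b + 24) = (b - 4)*(b + 4)*(b^2 - 5*b + 6) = (b - 4)*(b - 2)*(b + 4)*(b - 3)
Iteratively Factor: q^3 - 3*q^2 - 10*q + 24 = (q - 2)*(q^2 - q - 12) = (q - 2)*(q + 3)*(q - 4)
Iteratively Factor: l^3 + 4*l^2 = (l)*(l^2 + 4*l) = l*(l + 4)*(l)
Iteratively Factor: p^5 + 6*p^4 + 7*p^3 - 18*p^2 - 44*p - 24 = (p - 2)*(p^4 + 8*p^3 + 23*p^2 + 28*p + 12) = (p - 2)*(p + 2)*(p^3 + 6*p^2 + 11*p + 6) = (p - 2)*(p + 1)*(p + 2)*(p^2 + 5*p + 6) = (p - 2)*(p + 1)*(p + 2)^2*(p + 3)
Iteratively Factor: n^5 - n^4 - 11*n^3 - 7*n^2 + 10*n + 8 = (n + 2)*(n^4 - 3*n^3 - 5*n^2 + 3*n + 4) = (n - 4)*(n + 2)*(n^3 + n^2 - n - 1) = (n - 4)*(n + 1)*(n + 2)*(n^2 - 1) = (n - 4)*(n + 1)^2*(n + 2)*(n - 1)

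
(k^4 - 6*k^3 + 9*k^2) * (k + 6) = k^5 - 27*k^3 + 54*k^2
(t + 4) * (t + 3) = t^2 + 7*t + 12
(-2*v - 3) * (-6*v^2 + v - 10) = 12*v^3 + 16*v^2 + 17*v + 30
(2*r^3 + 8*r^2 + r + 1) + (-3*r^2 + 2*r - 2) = 2*r^3 + 5*r^2 + 3*r - 1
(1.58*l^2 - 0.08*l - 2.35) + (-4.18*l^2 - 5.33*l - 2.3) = -2.6*l^2 - 5.41*l - 4.65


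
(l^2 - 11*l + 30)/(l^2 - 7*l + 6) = (l - 5)/(l - 1)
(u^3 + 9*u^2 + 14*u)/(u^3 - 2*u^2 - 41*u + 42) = u*(u^2 + 9*u + 14)/(u^3 - 2*u^2 - 41*u + 42)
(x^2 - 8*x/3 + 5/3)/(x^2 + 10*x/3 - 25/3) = (x - 1)/(x + 5)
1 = 1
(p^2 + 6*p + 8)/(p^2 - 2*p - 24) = (p + 2)/(p - 6)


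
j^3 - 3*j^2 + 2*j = j*(j - 2)*(j - 1)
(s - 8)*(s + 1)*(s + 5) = s^3 - 2*s^2 - 43*s - 40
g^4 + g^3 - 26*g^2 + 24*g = g*(g - 4)*(g - 1)*(g + 6)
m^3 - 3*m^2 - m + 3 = (m - 3)*(m - 1)*(m + 1)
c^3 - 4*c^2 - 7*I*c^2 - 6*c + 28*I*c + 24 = (c - 4)*(c - 6*I)*(c - I)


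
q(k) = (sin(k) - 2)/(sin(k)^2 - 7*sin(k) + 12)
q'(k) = (-2*sin(k)*cos(k) + 7*cos(k))*(sin(k) - 2)/(sin(k)^2 - 7*sin(k) + 12)^2 + cos(k)/(sin(k)^2 - 7*sin(k) + 12) = (4*sin(k) + cos(k)^2 - 3)*cos(k)/(sin(k)^2 - 7*sin(k) + 12)^2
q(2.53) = -0.17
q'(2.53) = 0.00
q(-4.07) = -0.17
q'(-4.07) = -0.01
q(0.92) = -0.17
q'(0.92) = 0.01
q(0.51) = -0.17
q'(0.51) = -0.00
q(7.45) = -0.17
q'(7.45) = 0.01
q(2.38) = -0.17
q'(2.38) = -0.00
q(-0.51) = -0.16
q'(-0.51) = -0.01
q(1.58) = -0.17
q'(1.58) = -0.00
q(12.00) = -0.16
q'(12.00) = -0.01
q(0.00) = -0.17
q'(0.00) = -0.01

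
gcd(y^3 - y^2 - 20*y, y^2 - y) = y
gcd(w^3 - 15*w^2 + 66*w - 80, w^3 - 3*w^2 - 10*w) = w - 5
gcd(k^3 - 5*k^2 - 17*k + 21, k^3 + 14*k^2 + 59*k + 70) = 1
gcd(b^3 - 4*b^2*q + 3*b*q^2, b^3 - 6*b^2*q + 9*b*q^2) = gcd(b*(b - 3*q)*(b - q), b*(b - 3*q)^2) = -b^2 + 3*b*q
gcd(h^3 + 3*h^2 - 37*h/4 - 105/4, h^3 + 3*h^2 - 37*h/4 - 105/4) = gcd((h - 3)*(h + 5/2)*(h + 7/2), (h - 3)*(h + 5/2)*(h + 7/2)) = h^3 + 3*h^2 - 37*h/4 - 105/4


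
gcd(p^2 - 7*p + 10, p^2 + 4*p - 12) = p - 2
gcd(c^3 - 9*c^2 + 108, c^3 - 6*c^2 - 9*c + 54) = c^2 - 3*c - 18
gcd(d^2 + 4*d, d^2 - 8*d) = d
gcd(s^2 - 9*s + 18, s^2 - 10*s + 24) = s - 6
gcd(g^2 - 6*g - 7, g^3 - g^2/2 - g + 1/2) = g + 1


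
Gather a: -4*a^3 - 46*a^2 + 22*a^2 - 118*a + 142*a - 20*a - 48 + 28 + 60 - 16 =-4*a^3 - 24*a^2 + 4*a + 24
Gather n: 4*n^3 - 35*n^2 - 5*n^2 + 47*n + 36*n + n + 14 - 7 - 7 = 4*n^3 - 40*n^2 + 84*n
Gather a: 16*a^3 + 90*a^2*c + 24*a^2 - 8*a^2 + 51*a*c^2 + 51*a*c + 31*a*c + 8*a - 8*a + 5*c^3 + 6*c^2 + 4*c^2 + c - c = 16*a^3 + a^2*(90*c + 16) + a*(51*c^2 + 82*c) + 5*c^3 + 10*c^2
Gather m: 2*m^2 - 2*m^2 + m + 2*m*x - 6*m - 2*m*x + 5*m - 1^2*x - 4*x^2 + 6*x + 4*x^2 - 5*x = 0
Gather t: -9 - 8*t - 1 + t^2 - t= t^2 - 9*t - 10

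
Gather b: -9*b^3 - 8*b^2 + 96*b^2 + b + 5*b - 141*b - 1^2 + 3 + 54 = -9*b^3 + 88*b^2 - 135*b + 56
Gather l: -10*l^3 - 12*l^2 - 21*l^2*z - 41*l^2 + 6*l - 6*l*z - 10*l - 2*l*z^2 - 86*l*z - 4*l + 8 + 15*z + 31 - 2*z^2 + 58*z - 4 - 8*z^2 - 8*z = -10*l^3 + l^2*(-21*z - 53) + l*(-2*z^2 - 92*z - 8) - 10*z^2 + 65*z + 35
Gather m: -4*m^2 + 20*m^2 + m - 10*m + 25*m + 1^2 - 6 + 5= 16*m^2 + 16*m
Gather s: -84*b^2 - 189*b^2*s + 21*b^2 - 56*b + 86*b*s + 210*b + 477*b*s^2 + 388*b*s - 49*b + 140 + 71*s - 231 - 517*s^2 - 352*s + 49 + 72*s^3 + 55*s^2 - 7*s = -63*b^2 + 105*b + 72*s^3 + s^2*(477*b - 462) + s*(-189*b^2 + 474*b - 288) - 42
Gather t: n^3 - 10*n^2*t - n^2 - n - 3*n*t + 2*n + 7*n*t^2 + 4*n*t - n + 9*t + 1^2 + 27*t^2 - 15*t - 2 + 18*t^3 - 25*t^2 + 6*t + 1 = n^3 - n^2 + 18*t^3 + t^2*(7*n + 2) + t*(-10*n^2 + n)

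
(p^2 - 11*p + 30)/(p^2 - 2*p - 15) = (p - 6)/(p + 3)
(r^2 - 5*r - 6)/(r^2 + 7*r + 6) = (r - 6)/(r + 6)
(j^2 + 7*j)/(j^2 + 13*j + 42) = j/(j + 6)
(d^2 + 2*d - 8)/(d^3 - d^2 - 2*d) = (d + 4)/(d*(d + 1))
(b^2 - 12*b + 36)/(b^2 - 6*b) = (b - 6)/b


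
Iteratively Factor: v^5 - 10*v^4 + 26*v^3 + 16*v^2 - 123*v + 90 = (v - 5)*(v^4 - 5*v^3 + v^2 + 21*v - 18) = (v - 5)*(v - 1)*(v^3 - 4*v^2 - 3*v + 18) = (v - 5)*(v - 1)*(v + 2)*(v^2 - 6*v + 9) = (v - 5)*(v - 3)*(v - 1)*(v + 2)*(v - 3)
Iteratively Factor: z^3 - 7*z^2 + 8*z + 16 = (z + 1)*(z^2 - 8*z + 16) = (z - 4)*(z + 1)*(z - 4)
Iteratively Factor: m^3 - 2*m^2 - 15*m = (m - 5)*(m^2 + 3*m) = (m - 5)*(m + 3)*(m)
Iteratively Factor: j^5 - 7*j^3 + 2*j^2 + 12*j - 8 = (j + 2)*(j^4 - 2*j^3 - 3*j^2 + 8*j - 4) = (j + 2)^2*(j^3 - 4*j^2 + 5*j - 2) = (j - 2)*(j + 2)^2*(j^2 - 2*j + 1) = (j - 2)*(j - 1)*(j + 2)^2*(j - 1)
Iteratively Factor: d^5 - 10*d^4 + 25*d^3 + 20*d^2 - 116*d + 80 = (d - 1)*(d^4 - 9*d^3 + 16*d^2 + 36*d - 80) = (d - 5)*(d - 1)*(d^3 - 4*d^2 - 4*d + 16) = (d - 5)*(d - 2)*(d - 1)*(d^2 - 2*d - 8) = (d - 5)*(d - 4)*(d - 2)*(d - 1)*(d + 2)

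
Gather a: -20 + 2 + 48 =30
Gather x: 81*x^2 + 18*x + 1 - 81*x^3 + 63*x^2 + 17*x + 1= -81*x^3 + 144*x^2 + 35*x + 2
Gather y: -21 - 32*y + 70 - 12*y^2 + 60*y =-12*y^2 + 28*y + 49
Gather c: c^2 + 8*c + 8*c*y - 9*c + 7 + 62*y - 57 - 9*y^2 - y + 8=c^2 + c*(8*y - 1) - 9*y^2 + 61*y - 42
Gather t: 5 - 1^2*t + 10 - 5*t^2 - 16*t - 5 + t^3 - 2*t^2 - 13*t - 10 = t^3 - 7*t^2 - 30*t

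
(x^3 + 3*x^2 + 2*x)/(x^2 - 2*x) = (x^2 + 3*x + 2)/(x - 2)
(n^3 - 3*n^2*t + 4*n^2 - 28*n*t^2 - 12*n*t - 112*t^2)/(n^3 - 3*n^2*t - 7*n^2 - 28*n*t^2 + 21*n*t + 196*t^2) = (n + 4)/(n - 7)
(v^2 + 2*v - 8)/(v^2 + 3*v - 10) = (v + 4)/(v + 5)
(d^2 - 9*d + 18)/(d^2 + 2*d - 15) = (d - 6)/(d + 5)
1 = 1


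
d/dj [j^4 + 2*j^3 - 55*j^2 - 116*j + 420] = 4*j^3 + 6*j^2 - 110*j - 116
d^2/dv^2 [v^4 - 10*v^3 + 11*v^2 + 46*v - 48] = 12*v^2 - 60*v + 22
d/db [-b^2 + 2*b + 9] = 2 - 2*b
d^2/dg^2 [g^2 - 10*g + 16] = 2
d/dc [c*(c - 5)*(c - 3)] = 3*c^2 - 16*c + 15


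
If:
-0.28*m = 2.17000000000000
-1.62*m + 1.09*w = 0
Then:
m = -7.75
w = -11.52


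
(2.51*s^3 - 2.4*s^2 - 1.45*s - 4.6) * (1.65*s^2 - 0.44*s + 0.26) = 4.1415*s^5 - 5.0644*s^4 - 0.6839*s^3 - 7.576*s^2 + 1.647*s - 1.196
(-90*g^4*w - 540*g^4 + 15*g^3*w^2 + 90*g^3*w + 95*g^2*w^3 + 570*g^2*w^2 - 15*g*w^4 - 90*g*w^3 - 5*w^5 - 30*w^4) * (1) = -90*g^4*w - 540*g^4 + 15*g^3*w^2 + 90*g^3*w + 95*g^2*w^3 + 570*g^2*w^2 - 15*g*w^4 - 90*g*w^3 - 5*w^5 - 30*w^4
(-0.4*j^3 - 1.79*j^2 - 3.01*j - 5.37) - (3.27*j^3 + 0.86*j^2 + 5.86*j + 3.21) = -3.67*j^3 - 2.65*j^2 - 8.87*j - 8.58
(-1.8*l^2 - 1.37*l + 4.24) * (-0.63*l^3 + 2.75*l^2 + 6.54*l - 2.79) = 1.134*l^5 - 4.0869*l^4 - 18.2107*l^3 + 7.7222*l^2 + 31.5519*l - 11.8296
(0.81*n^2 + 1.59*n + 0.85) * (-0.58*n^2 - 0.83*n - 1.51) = -0.4698*n^4 - 1.5945*n^3 - 3.0358*n^2 - 3.1064*n - 1.2835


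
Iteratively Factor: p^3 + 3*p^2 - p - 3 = (p - 1)*(p^2 + 4*p + 3) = (p - 1)*(p + 3)*(p + 1)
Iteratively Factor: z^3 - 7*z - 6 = (z - 3)*(z^2 + 3*z + 2) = (z - 3)*(z + 1)*(z + 2)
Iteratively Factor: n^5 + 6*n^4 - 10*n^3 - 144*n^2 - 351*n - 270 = (n + 3)*(n^4 + 3*n^3 - 19*n^2 - 87*n - 90) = (n - 5)*(n + 3)*(n^3 + 8*n^2 + 21*n + 18) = (n - 5)*(n + 3)^2*(n^2 + 5*n + 6) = (n - 5)*(n + 3)^3*(n + 2)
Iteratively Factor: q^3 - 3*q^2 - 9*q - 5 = (q + 1)*(q^2 - 4*q - 5) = (q + 1)^2*(q - 5)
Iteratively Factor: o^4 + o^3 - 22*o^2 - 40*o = (o + 2)*(o^3 - o^2 - 20*o) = o*(o + 2)*(o^2 - o - 20) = o*(o - 5)*(o + 2)*(o + 4)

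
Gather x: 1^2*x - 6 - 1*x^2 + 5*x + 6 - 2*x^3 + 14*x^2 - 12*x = -2*x^3 + 13*x^2 - 6*x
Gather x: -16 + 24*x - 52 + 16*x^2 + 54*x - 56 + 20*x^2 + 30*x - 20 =36*x^2 + 108*x - 144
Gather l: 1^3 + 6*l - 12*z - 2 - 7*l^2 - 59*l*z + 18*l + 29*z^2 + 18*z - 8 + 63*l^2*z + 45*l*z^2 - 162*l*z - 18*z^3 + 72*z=l^2*(63*z - 7) + l*(45*z^2 - 221*z + 24) - 18*z^3 + 29*z^2 + 78*z - 9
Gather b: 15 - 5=10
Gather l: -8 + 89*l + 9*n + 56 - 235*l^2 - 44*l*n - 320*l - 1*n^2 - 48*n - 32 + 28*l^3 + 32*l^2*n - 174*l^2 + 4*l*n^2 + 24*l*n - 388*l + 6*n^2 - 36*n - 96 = 28*l^3 + l^2*(32*n - 409) + l*(4*n^2 - 20*n - 619) + 5*n^2 - 75*n - 80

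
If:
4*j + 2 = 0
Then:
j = -1/2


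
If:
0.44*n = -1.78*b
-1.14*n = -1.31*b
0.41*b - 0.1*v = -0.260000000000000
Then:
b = 0.00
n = 0.00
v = 2.60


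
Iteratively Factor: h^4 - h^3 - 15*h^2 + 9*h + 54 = (h - 3)*(h^3 + 2*h^2 - 9*h - 18) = (h - 3)^2*(h^2 + 5*h + 6) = (h - 3)^2*(h + 3)*(h + 2)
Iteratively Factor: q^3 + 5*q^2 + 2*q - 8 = (q + 2)*(q^2 + 3*q - 4) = (q + 2)*(q + 4)*(q - 1)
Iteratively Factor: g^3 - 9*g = (g - 3)*(g^2 + 3*g) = (g - 3)*(g + 3)*(g)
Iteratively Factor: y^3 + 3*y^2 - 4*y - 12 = (y + 2)*(y^2 + y - 6) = (y + 2)*(y + 3)*(y - 2)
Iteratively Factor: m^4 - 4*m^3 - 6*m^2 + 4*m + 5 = (m + 1)*(m^3 - 5*m^2 - m + 5) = (m - 5)*(m + 1)*(m^2 - 1) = (m - 5)*(m - 1)*(m + 1)*(m + 1)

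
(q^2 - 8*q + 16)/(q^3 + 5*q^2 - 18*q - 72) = (q - 4)/(q^2 + 9*q + 18)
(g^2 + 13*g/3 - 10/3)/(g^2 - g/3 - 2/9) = 3*(g + 5)/(3*g + 1)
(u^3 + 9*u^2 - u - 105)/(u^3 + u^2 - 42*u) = (u^2 + 2*u - 15)/(u*(u - 6))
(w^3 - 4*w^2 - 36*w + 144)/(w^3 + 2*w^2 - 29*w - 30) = (w^2 - 10*w + 24)/(w^2 - 4*w - 5)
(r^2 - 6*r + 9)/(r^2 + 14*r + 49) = (r^2 - 6*r + 9)/(r^2 + 14*r + 49)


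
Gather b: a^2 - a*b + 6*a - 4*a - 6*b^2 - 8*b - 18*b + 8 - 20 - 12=a^2 + 2*a - 6*b^2 + b*(-a - 26) - 24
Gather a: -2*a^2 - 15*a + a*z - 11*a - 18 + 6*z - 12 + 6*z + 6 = -2*a^2 + a*(z - 26) + 12*z - 24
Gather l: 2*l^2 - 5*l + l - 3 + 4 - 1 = 2*l^2 - 4*l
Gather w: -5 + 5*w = 5*w - 5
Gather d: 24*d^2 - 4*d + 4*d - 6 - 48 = 24*d^2 - 54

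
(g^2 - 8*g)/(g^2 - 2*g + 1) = g*(g - 8)/(g^2 - 2*g + 1)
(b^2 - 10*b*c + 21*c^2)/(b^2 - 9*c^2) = (b - 7*c)/(b + 3*c)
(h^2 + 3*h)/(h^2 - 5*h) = (h + 3)/(h - 5)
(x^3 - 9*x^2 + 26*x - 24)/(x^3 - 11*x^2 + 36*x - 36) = (x - 4)/(x - 6)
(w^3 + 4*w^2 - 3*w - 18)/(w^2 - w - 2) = (w^2 + 6*w + 9)/(w + 1)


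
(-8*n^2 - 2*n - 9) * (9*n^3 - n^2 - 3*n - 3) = -72*n^5 - 10*n^4 - 55*n^3 + 39*n^2 + 33*n + 27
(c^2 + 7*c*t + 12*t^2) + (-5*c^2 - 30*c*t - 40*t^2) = -4*c^2 - 23*c*t - 28*t^2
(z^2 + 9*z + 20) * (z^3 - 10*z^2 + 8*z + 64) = z^5 - z^4 - 62*z^3 - 64*z^2 + 736*z + 1280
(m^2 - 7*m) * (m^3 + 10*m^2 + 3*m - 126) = m^5 + 3*m^4 - 67*m^3 - 147*m^2 + 882*m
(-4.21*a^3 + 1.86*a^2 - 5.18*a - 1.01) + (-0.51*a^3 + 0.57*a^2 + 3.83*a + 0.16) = -4.72*a^3 + 2.43*a^2 - 1.35*a - 0.85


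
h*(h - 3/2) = h^2 - 3*h/2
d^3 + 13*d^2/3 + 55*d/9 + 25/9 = (d + 1)*(d + 5/3)^2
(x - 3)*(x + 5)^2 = x^3 + 7*x^2 - 5*x - 75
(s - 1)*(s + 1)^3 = s^4 + 2*s^3 - 2*s - 1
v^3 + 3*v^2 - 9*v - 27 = (v - 3)*(v + 3)^2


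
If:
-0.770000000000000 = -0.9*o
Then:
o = 0.86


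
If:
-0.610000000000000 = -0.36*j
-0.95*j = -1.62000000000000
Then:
No Solution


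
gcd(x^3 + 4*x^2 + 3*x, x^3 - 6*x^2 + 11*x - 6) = 1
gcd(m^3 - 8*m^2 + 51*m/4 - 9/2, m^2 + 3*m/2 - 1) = m - 1/2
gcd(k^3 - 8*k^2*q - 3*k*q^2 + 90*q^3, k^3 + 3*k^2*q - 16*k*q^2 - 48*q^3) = k + 3*q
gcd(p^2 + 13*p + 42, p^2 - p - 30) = 1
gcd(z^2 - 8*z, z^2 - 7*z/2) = z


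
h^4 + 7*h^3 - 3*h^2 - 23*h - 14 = (h - 2)*(h + 1)^2*(h + 7)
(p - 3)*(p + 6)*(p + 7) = p^3 + 10*p^2 + 3*p - 126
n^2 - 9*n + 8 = (n - 8)*(n - 1)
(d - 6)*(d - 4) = d^2 - 10*d + 24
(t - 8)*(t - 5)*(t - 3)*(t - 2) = t^4 - 18*t^3 + 111*t^2 - 278*t + 240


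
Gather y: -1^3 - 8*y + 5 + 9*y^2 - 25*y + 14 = 9*y^2 - 33*y + 18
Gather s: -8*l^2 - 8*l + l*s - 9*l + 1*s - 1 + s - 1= -8*l^2 - 17*l + s*(l + 2) - 2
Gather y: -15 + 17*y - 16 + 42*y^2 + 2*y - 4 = 42*y^2 + 19*y - 35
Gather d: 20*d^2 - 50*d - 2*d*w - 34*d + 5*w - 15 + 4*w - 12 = 20*d^2 + d*(-2*w - 84) + 9*w - 27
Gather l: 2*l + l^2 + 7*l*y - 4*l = l^2 + l*(7*y - 2)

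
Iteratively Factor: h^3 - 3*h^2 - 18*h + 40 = (h + 4)*(h^2 - 7*h + 10) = (h - 5)*(h + 4)*(h - 2)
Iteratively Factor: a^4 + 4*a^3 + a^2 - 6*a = (a)*(a^3 + 4*a^2 + a - 6) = a*(a + 3)*(a^2 + a - 2) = a*(a + 2)*(a + 3)*(a - 1)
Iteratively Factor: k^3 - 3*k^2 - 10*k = (k)*(k^2 - 3*k - 10) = k*(k - 5)*(k + 2)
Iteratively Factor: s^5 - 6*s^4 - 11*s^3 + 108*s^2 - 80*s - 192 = (s - 3)*(s^4 - 3*s^3 - 20*s^2 + 48*s + 64) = (s - 4)*(s - 3)*(s^3 + s^2 - 16*s - 16) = (s - 4)*(s - 3)*(s + 4)*(s^2 - 3*s - 4) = (s - 4)*(s - 3)*(s + 1)*(s + 4)*(s - 4)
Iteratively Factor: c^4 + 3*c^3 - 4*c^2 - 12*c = (c + 2)*(c^3 + c^2 - 6*c) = (c + 2)*(c + 3)*(c^2 - 2*c) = c*(c + 2)*(c + 3)*(c - 2)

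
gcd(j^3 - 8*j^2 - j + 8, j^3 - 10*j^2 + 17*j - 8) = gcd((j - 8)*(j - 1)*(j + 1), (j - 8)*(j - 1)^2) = j^2 - 9*j + 8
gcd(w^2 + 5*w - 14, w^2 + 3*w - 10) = w - 2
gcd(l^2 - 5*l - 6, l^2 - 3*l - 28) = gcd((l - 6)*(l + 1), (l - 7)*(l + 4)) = 1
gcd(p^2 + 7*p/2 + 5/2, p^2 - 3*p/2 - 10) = p + 5/2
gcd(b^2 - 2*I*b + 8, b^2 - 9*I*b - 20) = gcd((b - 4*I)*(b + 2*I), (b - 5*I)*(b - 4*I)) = b - 4*I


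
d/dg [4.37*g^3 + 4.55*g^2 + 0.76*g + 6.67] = 13.11*g^2 + 9.1*g + 0.76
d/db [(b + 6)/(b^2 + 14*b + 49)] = (-b - 5)/(b^3 + 21*b^2 + 147*b + 343)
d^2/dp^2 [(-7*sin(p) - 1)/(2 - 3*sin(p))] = 17*(-3*sin(p)^2 - 2*sin(p) + 6)/(3*sin(p) - 2)^3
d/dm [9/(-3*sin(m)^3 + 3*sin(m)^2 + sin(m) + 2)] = 9*(9*sin(m)^2 - 6*sin(m) - 1)*cos(m)/(-3*sin(m)^3 + 3*sin(m)^2 + sin(m) + 2)^2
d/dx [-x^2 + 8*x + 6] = 8 - 2*x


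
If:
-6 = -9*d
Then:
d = 2/3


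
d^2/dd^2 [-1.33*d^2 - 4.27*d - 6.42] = -2.66000000000000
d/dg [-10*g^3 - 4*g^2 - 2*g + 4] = -30*g^2 - 8*g - 2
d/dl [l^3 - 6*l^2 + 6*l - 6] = 3*l^2 - 12*l + 6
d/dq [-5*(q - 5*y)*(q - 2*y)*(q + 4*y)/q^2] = -5 - 90*y^2/q^2 + 400*y^3/q^3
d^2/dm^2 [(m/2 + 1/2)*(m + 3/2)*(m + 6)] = 3*m + 17/2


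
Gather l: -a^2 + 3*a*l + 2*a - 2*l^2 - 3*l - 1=-a^2 + 2*a - 2*l^2 + l*(3*a - 3) - 1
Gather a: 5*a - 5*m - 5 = 5*a - 5*m - 5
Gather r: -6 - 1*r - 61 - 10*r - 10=-11*r - 77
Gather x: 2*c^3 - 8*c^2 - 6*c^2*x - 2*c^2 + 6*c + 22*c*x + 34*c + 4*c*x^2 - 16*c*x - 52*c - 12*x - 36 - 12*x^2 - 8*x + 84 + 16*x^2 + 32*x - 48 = 2*c^3 - 10*c^2 - 12*c + x^2*(4*c + 4) + x*(-6*c^2 + 6*c + 12)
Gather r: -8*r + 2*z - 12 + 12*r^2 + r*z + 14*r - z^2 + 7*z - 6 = 12*r^2 + r*(z + 6) - z^2 + 9*z - 18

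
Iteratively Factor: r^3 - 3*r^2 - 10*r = (r - 5)*(r^2 + 2*r) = r*(r - 5)*(r + 2)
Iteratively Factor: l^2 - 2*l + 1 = (l - 1)*(l - 1)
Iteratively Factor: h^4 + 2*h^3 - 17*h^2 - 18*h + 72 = (h - 2)*(h^3 + 4*h^2 - 9*h - 36) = (h - 2)*(h + 4)*(h^2 - 9) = (h - 2)*(h + 3)*(h + 4)*(h - 3)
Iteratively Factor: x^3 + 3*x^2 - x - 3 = (x - 1)*(x^2 + 4*x + 3) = (x - 1)*(x + 3)*(x + 1)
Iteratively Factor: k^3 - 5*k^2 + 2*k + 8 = (k - 2)*(k^2 - 3*k - 4) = (k - 4)*(k - 2)*(k + 1)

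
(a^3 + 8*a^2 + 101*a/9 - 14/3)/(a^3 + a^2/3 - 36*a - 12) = (9*a^2 + 18*a - 7)/(3*(3*a^2 - 17*a - 6))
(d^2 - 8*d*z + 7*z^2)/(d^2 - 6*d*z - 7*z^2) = (d - z)/(d + z)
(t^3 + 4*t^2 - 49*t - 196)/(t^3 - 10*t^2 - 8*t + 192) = (t^2 - 49)/(t^2 - 14*t + 48)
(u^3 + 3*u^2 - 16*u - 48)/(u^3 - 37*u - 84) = (u - 4)/(u - 7)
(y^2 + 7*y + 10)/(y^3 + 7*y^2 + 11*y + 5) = (y + 2)/(y^2 + 2*y + 1)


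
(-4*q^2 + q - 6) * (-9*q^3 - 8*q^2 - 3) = 36*q^5 + 23*q^4 + 46*q^3 + 60*q^2 - 3*q + 18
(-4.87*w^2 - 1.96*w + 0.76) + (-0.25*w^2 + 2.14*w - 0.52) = -5.12*w^2 + 0.18*w + 0.24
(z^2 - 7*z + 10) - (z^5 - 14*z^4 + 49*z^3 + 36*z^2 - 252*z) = -z^5 + 14*z^4 - 49*z^3 - 35*z^2 + 245*z + 10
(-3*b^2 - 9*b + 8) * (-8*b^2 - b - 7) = 24*b^4 + 75*b^3 - 34*b^2 + 55*b - 56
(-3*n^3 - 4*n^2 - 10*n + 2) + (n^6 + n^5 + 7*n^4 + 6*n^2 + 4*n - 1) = n^6 + n^5 + 7*n^4 - 3*n^3 + 2*n^2 - 6*n + 1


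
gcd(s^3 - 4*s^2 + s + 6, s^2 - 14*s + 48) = 1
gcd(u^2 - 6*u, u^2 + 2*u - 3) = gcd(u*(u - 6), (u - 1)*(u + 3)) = 1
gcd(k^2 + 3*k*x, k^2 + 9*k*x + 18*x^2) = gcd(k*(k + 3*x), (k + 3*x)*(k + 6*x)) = k + 3*x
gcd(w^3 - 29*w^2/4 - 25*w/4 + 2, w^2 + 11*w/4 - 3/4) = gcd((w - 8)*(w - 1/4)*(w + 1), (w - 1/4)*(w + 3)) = w - 1/4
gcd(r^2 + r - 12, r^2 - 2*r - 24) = r + 4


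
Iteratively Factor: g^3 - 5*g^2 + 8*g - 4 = (g - 1)*(g^2 - 4*g + 4) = (g - 2)*(g - 1)*(g - 2)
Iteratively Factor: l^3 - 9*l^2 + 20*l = (l - 5)*(l^2 - 4*l) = (l - 5)*(l - 4)*(l)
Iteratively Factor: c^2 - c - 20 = (c + 4)*(c - 5)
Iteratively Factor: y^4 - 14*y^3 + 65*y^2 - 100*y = (y - 5)*(y^3 - 9*y^2 + 20*y) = (y - 5)^2*(y^2 - 4*y) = (y - 5)^2*(y - 4)*(y)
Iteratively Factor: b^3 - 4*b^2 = (b)*(b^2 - 4*b) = b*(b - 4)*(b)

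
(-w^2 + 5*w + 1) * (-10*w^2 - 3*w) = 10*w^4 - 47*w^3 - 25*w^2 - 3*w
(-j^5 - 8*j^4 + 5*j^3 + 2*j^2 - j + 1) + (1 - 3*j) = -j^5 - 8*j^4 + 5*j^3 + 2*j^2 - 4*j + 2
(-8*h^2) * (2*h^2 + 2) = -16*h^4 - 16*h^2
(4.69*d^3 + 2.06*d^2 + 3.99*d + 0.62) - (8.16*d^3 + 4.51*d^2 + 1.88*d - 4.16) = -3.47*d^3 - 2.45*d^2 + 2.11*d + 4.78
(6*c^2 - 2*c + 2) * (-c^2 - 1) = -6*c^4 + 2*c^3 - 8*c^2 + 2*c - 2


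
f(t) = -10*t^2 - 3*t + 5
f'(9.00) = -183.00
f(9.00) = -832.00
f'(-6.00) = 117.00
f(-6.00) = -337.00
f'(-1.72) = 31.40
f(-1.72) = -19.42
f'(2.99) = -62.80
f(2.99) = -93.37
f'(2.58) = -54.60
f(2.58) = -69.30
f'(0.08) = -4.60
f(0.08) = 4.70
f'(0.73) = -17.60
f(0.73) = -2.52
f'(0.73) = -17.60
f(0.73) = -2.52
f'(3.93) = -81.60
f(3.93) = -161.24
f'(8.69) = -176.80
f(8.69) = -776.23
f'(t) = -20*t - 3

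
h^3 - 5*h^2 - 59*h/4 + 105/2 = (h - 6)*(h - 5/2)*(h + 7/2)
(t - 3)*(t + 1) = t^2 - 2*t - 3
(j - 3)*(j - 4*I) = j^2 - 3*j - 4*I*j + 12*I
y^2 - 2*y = y*(y - 2)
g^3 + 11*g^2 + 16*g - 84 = (g - 2)*(g + 6)*(g + 7)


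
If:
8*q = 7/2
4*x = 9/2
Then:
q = 7/16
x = 9/8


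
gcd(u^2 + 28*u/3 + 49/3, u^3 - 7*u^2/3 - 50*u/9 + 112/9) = u + 7/3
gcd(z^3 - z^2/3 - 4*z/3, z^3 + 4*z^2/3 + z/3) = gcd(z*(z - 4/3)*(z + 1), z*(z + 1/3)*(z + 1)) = z^2 + z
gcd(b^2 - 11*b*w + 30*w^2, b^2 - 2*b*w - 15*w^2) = -b + 5*w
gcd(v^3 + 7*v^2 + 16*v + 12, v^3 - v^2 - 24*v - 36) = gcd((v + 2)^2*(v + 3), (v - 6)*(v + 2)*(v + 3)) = v^2 + 5*v + 6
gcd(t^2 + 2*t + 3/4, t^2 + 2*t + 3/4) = t^2 + 2*t + 3/4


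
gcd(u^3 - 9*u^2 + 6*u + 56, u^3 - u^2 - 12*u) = u - 4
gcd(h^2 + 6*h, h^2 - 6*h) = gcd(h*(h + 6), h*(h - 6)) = h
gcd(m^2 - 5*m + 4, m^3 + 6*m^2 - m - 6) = m - 1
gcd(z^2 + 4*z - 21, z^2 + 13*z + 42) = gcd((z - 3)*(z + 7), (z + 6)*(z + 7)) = z + 7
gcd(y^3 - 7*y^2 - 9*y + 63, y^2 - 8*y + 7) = y - 7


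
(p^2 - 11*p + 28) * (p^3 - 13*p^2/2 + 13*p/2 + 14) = p^5 - 35*p^4/2 + 106*p^3 - 479*p^2/2 + 28*p + 392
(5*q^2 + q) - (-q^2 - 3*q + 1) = 6*q^2 + 4*q - 1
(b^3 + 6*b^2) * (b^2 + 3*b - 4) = b^5 + 9*b^4 + 14*b^3 - 24*b^2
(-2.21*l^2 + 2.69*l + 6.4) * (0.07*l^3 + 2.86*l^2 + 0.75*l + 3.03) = -0.1547*l^5 - 6.1323*l^4 + 6.4839*l^3 + 13.6252*l^2 + 12.9507*l + 19.392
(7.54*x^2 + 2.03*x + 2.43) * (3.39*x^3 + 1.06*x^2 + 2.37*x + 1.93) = 25.5606*x^5 + 14.8741*x^4 + 28.2593*x^3 + 21.9391*x^2 + 9.677*x + 4.6899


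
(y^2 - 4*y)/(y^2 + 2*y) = (y - 4)/(y + 2)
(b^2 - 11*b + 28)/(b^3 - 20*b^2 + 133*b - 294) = (b - 4)/(b^2 - 13*b + 42)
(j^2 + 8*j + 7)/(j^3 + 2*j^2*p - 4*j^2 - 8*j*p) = (j^2 + 8*j + 7)/(j*(j^2 + 2*j*p - 4*j - 8*p))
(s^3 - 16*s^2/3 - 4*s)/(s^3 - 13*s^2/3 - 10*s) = (3*s + 2)/(3*s + 5)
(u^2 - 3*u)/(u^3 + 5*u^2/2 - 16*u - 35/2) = 2*u*(u - 3)/(2*u^3 + 5*u^2 - 32*u - 35)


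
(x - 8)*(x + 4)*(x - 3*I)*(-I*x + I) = -I*x^4 - 3*x^3 + 5*I*x^3 + 15*x^2 + 28*I*x^2 + 84*x - 32*I*x - 96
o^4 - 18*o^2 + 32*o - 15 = (o - 3)*(o - 1)^2*(o + 5)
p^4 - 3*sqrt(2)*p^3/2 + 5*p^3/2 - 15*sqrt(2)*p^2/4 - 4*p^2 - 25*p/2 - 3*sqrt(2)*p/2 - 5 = (p + 1/2)*(p + 2)*(p - 5*sqrt(2)/2)*(p + sqrt(2))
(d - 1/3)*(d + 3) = d^2 + 8*d/3 - 1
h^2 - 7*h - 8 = (h - 8)*(h + 1)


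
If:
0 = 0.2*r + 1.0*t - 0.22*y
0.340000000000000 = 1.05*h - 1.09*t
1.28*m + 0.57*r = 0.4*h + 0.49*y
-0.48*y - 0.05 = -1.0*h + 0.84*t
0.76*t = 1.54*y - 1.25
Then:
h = -2.78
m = -7.44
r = 14.20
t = -2.99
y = -0.66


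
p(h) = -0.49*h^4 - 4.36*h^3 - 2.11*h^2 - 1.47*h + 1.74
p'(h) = -1.96*h^3 - 13.08*h^2 - 4.22*h - 1.47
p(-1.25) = 7.60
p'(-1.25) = -12.80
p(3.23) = -225.28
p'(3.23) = -217.61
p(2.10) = -60.56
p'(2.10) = -86.17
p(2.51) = -103.64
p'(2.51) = -125.46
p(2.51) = -103.64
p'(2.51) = -125.46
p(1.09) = -8.71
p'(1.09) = -24.15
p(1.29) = -14.38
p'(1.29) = -32.89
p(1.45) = -20.29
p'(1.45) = -41.07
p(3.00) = -179.07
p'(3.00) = -184.77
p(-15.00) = -10542.21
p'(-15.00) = 3733.83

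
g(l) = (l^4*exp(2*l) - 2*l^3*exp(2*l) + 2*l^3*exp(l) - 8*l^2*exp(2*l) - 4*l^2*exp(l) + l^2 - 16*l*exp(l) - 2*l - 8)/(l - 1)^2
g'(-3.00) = -0.28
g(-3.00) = 0.32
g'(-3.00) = -0.28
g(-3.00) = 0.32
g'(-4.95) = -0.12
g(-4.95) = 0.69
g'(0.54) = -1109.37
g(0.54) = -154.17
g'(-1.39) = -0.49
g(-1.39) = -0.25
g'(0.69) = -4893.30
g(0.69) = -522.91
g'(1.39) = 5794.17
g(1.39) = -2519.11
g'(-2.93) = -0.28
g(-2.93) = 0.30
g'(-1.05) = -0.81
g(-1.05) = -0.46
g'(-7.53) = -0.03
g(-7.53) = 0.87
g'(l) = (2*l^4*exp(2*l) + 2*l^3*exp(l) - 22*l^2*exp(2*l) + 2*l^2*exp(l) - 16*l*exp(2*l) - 24*l*exp(l) + 2*l - 16*exp(l) - 2)/(l - 1)^2 - 2*(l^4*exp(2*l) - 2*l^3*exp(2*l) + 2*l^3*exp(l) - 8*l^2*exp(2*l) - 4*l^2*exp(l) + l^2 - 16*l*exp(l) - 2*l - 8)/(l - 1)^3 = 2*(l^5*exp(2*l) - 2*l^4*exp(2*l) + l^4*exp(l) - 9*l^3*exp(2*l) - 2*l^3*exp(l) + 11*l^2*exp(2*l) - 9*l^2*exp(l) + 8*l*exp(2*l) + 20*l*exp(l) + 8*exp(l) + 9)/(l^3 - 3*l^2 + 3*l - 1)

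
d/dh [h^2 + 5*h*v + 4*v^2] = 2*h + 5*v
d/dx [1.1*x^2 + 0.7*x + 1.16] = 2.2*x + 0.7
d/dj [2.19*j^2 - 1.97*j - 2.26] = 4.38*j - 1.97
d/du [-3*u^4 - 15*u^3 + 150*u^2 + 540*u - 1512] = -12*u^3 - 45*u^2 + 300*u + 540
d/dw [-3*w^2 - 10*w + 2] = -6*w - 10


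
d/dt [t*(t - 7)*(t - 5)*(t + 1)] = 4*t^3 - 33*t^2 + 46*t + 35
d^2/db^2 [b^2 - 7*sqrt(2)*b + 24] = 2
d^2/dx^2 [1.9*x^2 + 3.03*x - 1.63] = 3.80000000000000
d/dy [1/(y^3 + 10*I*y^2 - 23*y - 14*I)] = (-3*y^2 - 20*I*y + 23)/(y^3 + 10*I*y^2 - 23*y - 14*I)^2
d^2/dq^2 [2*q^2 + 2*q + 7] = 4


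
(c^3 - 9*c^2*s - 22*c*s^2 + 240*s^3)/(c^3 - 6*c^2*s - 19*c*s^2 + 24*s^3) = (-c^2 + c*s + 30*s^2)/(-c^2 - 2*c*s + 3*s^2)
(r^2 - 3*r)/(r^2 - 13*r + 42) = r*(r - 3)/(r^2 - 13*r + 42)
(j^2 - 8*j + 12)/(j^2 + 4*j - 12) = (j - 6)/(j + 6)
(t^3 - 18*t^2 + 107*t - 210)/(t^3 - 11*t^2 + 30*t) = (t - 7)/t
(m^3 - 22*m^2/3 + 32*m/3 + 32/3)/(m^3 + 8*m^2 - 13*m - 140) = (3*m^2 - 10*m - 8)/(3*(m^2 + 12*m + 35))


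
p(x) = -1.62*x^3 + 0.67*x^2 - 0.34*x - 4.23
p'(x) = -4.86*x^2 + 1.34*x - 0.34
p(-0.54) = -3.60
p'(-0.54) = -2.48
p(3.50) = -66.67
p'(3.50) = -55.18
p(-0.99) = -1.66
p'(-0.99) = -6.43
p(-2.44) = 24.12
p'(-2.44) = -32.54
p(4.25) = -117.93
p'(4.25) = -82.43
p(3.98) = -97.10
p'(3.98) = -71.99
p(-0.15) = -4.16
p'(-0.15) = -0.65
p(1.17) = -6.31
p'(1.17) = -5.43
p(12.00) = -2711.19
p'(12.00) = -684.10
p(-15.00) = 5619.12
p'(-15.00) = -1113.94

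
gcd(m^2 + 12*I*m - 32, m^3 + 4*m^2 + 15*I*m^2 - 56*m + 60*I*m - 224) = m + 8*I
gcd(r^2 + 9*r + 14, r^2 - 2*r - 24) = 1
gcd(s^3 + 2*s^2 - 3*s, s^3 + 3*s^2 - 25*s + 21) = s - 1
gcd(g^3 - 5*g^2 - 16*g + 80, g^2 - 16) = g^2 - 16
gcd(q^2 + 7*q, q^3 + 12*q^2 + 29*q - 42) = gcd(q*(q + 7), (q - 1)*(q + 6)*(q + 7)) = q + 7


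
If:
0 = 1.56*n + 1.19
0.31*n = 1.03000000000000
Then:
No Solution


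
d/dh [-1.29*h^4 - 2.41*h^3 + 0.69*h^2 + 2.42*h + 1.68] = -5.16*h^3 - 7.23*h^2 + 1.38*h + 2.42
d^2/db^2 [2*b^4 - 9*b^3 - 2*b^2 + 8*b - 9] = 24*b^2 - 54*b - 4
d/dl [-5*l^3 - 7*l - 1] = -15*l^2 - 7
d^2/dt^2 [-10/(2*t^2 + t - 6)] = 20*(4*t^2 + 2*t - (4*t + 1)^2 - 12)/(2*t^2 + t - 6)^3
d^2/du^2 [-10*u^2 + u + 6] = -20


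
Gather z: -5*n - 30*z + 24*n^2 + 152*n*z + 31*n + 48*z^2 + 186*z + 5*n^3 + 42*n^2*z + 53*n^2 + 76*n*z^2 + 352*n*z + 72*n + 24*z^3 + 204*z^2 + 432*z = 5*n^3 + 77*n^2 + 98*n + 24*z^3 + z^2*(76*n + 252) + z*(42*n^2 + 504*n + 588)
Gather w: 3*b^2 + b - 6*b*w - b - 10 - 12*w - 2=3*b^2 + w*(-6*b - 12) - 12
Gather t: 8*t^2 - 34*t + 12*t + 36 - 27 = 8*t^2 - 22*t + 9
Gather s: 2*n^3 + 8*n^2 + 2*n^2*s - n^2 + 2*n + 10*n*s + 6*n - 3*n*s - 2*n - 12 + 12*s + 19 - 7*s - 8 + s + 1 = 2*n^3 + 7*n^2 + 6*n + s*(2*n^2 + 7*n + 6)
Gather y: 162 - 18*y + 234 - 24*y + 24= 420 - 42*y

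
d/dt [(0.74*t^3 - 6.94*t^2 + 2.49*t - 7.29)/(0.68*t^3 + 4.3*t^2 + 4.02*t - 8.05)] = (-2.22044604925031e-16*t^5 + 7.9012*t^4 + 2.56319999999999*t^3 - 41.6052*t^2 + 174.428*t + 9.26129999999999)/(0.4624*t^6 + 5.848*t^5 + 23.9572*t^4 + 23.624*t^3 - 53.0696*t^2 - 64.722*t + 64.8025)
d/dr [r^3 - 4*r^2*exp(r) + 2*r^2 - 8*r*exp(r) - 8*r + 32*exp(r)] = -4*r^2*exp(r) + 3*r^2 - 16*r*exp(r) + 4*r + 24*exp(r) - 8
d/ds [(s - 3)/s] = 3/s^2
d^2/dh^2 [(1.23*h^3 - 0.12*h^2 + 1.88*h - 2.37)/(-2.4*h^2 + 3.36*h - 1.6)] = (7.105427357601e-15*h^5 + 1.4210854715202e-14*h^4 - 38.048256*h^3 + 118.81728*h^2 - 90.24768*h + 15.711744)/(13.824*h^6 - 58.0608*h^5 + 108.93312*h^4 - 115.347456*h^3 + 72.62208*h^2 - 25.8048*h + 4.096)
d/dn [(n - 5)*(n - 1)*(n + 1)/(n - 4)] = (2*n^3 - 17*n^2 + 40*n - 1)/(n^2 - 8*n + 16)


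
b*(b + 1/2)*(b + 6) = b^3 + 13*b^2/2 + 3*b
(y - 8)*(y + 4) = y^2 - 4*y - 32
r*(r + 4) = r^2 + 4*r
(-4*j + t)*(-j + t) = 4*j^2 - 5*j*t + t^2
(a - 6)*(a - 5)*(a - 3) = a^3 - 14*a^2 + 63*a - 90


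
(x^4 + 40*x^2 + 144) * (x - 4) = x^5 - 4*x^4 + 40*x^3 - 160*x^2 + 144*x - 576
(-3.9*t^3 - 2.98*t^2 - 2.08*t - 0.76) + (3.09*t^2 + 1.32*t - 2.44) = -3.9*t^3 + 0.11*t^2 - 0.76*t - 3.2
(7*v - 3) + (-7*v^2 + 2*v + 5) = -7*v^2 + 9*v + 2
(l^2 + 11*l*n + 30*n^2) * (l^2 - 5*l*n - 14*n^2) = l^4 + 6*l^3*n - 39*l^2*n^2 - 304*l*n^3 - 420*n^4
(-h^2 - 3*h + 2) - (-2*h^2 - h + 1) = h^2 - 2*h + 1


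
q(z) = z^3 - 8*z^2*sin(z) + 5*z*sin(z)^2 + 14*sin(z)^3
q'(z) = -8*z^2*cos(z) + 3*z^2 + 10*z*sin(z)*cos(z) - 16*z*sin(z) + 42*sin(z)^2*cos(z) + 5*sin(z)^2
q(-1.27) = -7.71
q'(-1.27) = 1.11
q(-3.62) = -98.17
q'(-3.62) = 166.99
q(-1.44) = -7.26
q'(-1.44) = -6.62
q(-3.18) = -35.29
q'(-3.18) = 114.30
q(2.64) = -3.80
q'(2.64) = 31.00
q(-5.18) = -341.29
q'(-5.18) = 55.95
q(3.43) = 68.19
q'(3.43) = 147.64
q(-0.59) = -1.98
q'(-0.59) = 8.56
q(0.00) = 0.00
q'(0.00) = 0.00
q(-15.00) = -2240.05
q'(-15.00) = 1800.89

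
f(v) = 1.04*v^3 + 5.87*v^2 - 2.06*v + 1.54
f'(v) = 3.12*v^2 + 11.74*v - 2.06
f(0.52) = 2.20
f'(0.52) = 4.89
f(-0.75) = 5.95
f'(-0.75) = -9.11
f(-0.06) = 1.68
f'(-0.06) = -2.75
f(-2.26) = 24.17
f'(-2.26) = -12.66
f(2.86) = 67.99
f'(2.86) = 57.04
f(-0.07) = 1.71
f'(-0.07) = -2.87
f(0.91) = 5.31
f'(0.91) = 11.21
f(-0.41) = 3.30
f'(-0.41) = -6.35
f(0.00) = 1.54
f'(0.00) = -2.06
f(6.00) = 425.14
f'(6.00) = 180.70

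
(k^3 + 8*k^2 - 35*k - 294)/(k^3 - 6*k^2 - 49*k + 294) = (k + 7)/(k - 7)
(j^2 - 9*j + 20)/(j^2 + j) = (j^2 - 9*j + 20)/(j*(j + 1))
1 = 1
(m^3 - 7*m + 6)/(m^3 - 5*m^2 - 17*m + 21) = (m - 2)/(m - 7)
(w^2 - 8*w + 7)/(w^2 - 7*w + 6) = (w - 7)/(w - 6)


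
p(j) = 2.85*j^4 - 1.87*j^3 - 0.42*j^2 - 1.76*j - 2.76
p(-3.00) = 280.08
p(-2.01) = 60.79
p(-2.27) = 96.62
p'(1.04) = 4.12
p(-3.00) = 280.08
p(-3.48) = 495.07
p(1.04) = -3.81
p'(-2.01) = -115.31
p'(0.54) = -2.05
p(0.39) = -3.56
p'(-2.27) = -162.11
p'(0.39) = -2.26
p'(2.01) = 66.46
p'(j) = 11.4*j^3 - 5.61*j^2 - 0.84*j - 1.76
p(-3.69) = 620.36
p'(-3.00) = -357.53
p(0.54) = -3.88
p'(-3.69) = -647.82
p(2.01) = 23.34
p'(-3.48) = -547.22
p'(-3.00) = -357.53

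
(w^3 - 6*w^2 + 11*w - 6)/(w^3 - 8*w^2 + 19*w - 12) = (w - 2)/(w - 4)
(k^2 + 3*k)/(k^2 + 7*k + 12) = k/(k + 4)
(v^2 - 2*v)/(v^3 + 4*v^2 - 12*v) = 1/(v + 6)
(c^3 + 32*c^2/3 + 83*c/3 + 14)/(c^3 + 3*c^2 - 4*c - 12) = (3*c^2 + 23*c + 14)/(3*(c^2 - 4))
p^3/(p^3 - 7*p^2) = p/(p - 7)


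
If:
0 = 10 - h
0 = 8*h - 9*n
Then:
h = 10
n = 80/9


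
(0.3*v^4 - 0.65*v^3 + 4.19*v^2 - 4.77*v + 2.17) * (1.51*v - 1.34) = 0.453*v^5 - 1.3835*v^4 + 7.1979*v^3 - 12.8173*v^2 + 9.6685*v - 2.9078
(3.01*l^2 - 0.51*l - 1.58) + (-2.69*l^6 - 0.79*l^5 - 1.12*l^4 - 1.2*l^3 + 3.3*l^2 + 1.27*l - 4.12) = -2.69*l^6 - 0.79*l^5 - 1.12*l^4 - 1.2*l^3 + 6.31*l^2 + 0.76*l - 5.7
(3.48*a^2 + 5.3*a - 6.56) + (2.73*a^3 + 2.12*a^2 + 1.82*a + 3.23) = 2.73*a^3 + 5.6*a^2 + 7.12*a - 3.33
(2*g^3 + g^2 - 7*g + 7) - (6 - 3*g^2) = 2*g^3 + 4*g^2 - 7*g + 1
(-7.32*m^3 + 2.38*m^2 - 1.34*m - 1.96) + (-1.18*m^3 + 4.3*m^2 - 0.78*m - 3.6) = -8.5*m^3 + 6.68*m^2 - 2.12*m - 5.56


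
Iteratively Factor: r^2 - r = (r)*(r - 1)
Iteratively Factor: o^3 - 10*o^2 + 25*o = (o - 5)*(o^2 - 5*o) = o*(o - 5)*(o - 5)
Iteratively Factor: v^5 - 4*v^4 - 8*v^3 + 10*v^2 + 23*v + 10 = (v - 5)*(v^4 + v^3 - 3*v^2 - 5*v - 2) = (v - 5)*(v + 1)*(v^3 - 3*v - 2) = (v - 5)*(v + 1)^2*(v^2 - v - 2) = (v - 5)*(v + 1)^3*(v - 2)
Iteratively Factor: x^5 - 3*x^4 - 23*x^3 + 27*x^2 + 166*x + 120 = (x + 1)*(x^4 - 4*x^3 - 19*x^2 + 46*x + 120) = (x + 1)*(x + 2)*(x^3 - 6*x^2 - 7*x + 60) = (x - 4)*(x + 1)*(x + 2)*(x^2 - 2*x - 15) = (x - 5)*(x - 4)*(x + 1)*(x + 2)*(x + 3)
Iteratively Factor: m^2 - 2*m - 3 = (m - 3)*(m + 1)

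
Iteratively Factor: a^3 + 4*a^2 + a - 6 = (a + 2)*(a^2 + 2*a - 3) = (a + 2)*(a + 3)*(a - 1)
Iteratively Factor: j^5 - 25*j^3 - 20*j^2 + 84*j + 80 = (j - 2)*(j^4 + 2*j^3 - 21*j^2 - 62*j - 40) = (j - 2)*(j + 1)*(j^3 + j^2 - 22*j - 40) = (j - 2)*(j + 1)*(j + 2)*(j^2 - j - 20) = (j - 5)*(j - 2)*(j + 1)*(j + 2)*(j + 4)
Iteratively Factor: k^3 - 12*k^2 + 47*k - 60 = (k - 4)*(k^2 - 8*k + 15) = (k - 4)*(k - 3)*(k - 5)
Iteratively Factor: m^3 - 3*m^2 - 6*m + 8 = (m - 4)*(m^2 + m - 2) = (m - 4)*(m + 2)*(m - 1)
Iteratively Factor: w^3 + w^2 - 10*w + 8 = (w + 4)*(w^2 - 3*w + 2) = (w - 1)*(w + 4)*(w - 2)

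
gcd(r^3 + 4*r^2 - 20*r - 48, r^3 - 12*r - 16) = r^2 - 2*r - 8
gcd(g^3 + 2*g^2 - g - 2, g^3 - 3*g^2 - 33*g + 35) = g - 1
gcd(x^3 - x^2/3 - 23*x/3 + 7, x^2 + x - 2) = x - 1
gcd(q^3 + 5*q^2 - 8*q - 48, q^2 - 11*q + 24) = q - 3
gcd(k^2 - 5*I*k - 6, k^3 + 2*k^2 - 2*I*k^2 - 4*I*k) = k - 2*I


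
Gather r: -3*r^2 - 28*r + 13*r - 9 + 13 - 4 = -3*r^2 - 15*r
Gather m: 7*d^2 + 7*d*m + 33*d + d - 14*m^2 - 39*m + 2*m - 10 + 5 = 7*d^2 + 34*d - 14*m^2 + m*(7*d - 37) - 5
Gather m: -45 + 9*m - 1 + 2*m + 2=11*m - 44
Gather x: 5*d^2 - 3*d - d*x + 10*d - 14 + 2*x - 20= 5*d^2 + 7*d + x*(2 - d) - 34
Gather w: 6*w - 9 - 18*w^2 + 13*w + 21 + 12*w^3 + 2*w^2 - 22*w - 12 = 12*w^3 - 16*w^2 - 3*w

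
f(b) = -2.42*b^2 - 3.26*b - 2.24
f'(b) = -4.84*b - 3.26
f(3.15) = -36.52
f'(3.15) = -18.51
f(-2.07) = -5.86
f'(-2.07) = 6.76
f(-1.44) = -2.56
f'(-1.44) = 3.71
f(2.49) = -25.36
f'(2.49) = -15.31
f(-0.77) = -1.16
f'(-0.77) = 0.47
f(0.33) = -3.58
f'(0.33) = -4.86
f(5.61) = -96.69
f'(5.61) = -30.41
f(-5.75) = -63.51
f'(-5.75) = 24.57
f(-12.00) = -311.60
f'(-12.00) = 54.82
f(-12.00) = -311.60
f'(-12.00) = 54.82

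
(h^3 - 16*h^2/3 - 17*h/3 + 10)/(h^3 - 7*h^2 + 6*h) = (h + 5/3)/h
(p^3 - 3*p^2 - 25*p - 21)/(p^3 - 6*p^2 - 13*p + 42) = (p + 1)/(p - 2)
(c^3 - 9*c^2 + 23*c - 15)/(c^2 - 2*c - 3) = (c^2 - 6*c + 5)/(c + 1)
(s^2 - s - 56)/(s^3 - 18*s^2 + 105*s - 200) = (s + 7)/(s^2 - 10*s + 25)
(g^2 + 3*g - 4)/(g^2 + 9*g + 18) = (g^2 + 3*g - 4)/(g^2 + 9*g + 18)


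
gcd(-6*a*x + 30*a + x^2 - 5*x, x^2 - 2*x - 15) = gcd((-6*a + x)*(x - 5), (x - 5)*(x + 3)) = x - 5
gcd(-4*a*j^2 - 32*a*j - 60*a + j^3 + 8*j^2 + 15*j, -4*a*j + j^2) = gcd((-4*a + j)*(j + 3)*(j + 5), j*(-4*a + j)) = 4*a - j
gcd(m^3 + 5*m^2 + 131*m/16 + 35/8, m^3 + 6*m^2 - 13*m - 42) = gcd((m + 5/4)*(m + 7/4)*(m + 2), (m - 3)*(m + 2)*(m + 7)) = m + 2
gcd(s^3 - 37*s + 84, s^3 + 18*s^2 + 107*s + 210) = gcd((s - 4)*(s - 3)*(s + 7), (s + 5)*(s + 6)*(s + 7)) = s + 7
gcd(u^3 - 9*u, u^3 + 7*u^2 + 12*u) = u^2 + 3*u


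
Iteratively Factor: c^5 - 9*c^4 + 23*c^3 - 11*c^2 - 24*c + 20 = (c - 2)*(c^4 - 7*c^3 + 9*c^2 + 7*c - 10) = (c - 2)^2*(c^3 - 5*c^2 - c + 5) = (c - 2)^2*(c + 1)*(c^2 - 6*c + 5) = (c - 5)*(c - 2)^2*(c + 1)*(c - 1)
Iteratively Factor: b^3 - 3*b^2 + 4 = (b - 2)*(b^2 - b - 2) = (b - 2)^2*(b + 1)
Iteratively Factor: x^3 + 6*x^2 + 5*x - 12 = (x + 3)*(x^2 + 3*x - 4) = (x + 3)*(x + 4)*(x - 1)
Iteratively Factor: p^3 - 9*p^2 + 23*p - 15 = (p - 1)*(p^2 - 8*p + 15) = (p - 3)*(p - 1)*(p - 5)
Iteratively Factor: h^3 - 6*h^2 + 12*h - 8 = (h - 2)*(h^2 - 4*h + 4) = (h - 2)^2*(h - 2)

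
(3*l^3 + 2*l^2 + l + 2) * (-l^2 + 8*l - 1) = -3*l^5 + 22*l^4 + 12*l^3 + 4*l^2 + 15*l - 2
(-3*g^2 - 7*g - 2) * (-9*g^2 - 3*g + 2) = 27*g^4 + 72*g^3 + 33*g^2 - 8*g - 4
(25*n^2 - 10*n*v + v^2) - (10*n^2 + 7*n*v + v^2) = 15*n^2 - 17*n*v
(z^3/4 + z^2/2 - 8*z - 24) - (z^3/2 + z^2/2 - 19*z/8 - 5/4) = -z^3/4 - 45*z/8 - 91/4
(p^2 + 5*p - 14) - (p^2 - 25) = 5*p + 11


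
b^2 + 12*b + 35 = (b + 5)*(b + 7)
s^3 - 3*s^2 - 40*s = s*(s - 8)*(s + 5)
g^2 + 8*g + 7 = (g + 1)*(g + 7)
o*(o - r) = o^2 - o*r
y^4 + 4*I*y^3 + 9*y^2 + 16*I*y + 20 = (y - 2*I)*(y - I)*(y + 2*I)*(y + 5*I)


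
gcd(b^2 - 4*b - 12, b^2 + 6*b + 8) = b + 2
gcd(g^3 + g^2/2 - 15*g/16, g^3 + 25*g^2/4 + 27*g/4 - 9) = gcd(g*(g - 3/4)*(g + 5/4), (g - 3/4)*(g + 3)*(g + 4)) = g - 3/4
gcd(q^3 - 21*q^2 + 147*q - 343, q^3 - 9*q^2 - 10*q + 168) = q - 7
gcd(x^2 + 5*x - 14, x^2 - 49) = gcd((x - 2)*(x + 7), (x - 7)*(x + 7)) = x + 7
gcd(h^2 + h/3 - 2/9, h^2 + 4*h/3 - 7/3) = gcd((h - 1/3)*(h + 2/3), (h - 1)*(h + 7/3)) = 1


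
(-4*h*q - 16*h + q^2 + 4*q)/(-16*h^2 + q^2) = (q + 4)/(4*h + q)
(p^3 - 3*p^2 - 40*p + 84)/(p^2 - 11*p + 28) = (p^2 + 4*p - 12)/(p - 4)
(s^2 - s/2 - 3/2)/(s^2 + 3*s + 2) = (s - 3/2)/(s + 2)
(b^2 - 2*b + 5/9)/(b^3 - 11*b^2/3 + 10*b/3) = (b - 1/3)/(b*(b - 2))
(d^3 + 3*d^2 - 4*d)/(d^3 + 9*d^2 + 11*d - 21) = d*(d + 4)/(d^2 + 10*d + 21)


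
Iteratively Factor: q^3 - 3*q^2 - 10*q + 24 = (q + 3)*(q^2 - 6*q + 8) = (q - 2)*(q + 3)*(q - 4)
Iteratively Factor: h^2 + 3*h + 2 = (h + 2)*(h + 1)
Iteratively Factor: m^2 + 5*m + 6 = (m + 2)*(m + 3)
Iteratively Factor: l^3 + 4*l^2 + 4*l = (l)*(l^2 + 4*l + 4) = l*(l + 2)*(l + 2)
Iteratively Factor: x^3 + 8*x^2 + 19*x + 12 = (x + 1)*(x^2 + 7*x + 12) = (x + 1)*(x + 3)*(x + 4)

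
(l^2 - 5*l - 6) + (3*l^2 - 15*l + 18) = 4*l^2 - 20*l + 12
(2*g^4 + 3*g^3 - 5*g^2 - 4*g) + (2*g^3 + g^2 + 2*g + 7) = 2*g^4 + 5*g^3 - 4*g^2 - 2*g + 7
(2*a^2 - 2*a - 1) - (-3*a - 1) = 2*a^2 + a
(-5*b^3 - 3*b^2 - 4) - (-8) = -5*b^3 - 3*b^2 + 4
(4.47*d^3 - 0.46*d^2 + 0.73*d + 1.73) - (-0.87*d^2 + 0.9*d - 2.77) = 4.47*d^3 + 0.41*d^2 - 0.17*d + 4.5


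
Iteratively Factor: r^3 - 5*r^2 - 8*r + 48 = (r - 4)*(r^2 - r - 12) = (r - 4)*(r + 3)*(r - 4)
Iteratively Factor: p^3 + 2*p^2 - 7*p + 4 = (p - 1)*(p^2 + 3*p - 4) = (p - 1)^2*(p + 4)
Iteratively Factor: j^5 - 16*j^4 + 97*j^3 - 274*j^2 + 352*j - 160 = (j - 4)*(j^4 - 12*j^3 + 49*j^2 - 78*j + 40) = (j - 4)^2*(j^3 - 8*j^2 + 17*j - 10) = (j - 4)^2*(j - 1)*(j^2 - 7*j + 10) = (j - 5)*(j - 4)^2*(j - 1)*(j - 2)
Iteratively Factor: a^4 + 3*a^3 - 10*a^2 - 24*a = (a + 4)*(a^3 - a^2 - 6*a) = (a + 2)*(a + 4)*(a^2 - 3*a) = a*(a + 2)*(a + 4)*(a - 3)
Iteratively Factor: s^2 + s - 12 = (s + 4)*(s - 3)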